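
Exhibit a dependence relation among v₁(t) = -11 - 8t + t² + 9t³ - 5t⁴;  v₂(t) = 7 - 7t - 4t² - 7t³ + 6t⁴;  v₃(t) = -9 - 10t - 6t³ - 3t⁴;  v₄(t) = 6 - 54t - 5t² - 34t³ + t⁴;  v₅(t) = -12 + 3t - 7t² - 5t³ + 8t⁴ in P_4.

Write each element as a vector in ℝ⁵ using {1, t, …, t⁴}.
Set up α₁v₁ + … + α₅v₅ = 0 and solve the homogeneous system.
The free variable yields coefficients (0, 3, 3, -1, -1) (any nonzero multiple also works).

3v₂ + 3v₃ - v₄ - v₅ = 0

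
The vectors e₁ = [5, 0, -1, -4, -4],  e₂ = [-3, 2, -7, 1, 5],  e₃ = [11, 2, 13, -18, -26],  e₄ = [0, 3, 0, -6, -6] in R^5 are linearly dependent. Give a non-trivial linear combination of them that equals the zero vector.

Write the vectors as columns of a matrix and find a nonzero vector in its null space.
The free variable yields coefficients (1, -2, -1, 2) (any nonzero multiple also works).

e₁ - 2e₂ - e₃ + 2e₄ = 0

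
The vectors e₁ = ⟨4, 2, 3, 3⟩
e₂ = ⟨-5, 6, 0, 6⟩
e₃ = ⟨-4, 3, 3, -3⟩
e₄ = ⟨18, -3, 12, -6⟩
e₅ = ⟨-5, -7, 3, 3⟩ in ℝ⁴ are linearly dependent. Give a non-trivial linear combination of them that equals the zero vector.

Row-reduce the matrix with e₁, e₂, e₃, e₄, e₅ as columns; the null space gives the coefficients.
A generator of the null space is (3, -2, 1, -1, 0).

3e₁ - 2e₂ + e₃ - e₄ = 0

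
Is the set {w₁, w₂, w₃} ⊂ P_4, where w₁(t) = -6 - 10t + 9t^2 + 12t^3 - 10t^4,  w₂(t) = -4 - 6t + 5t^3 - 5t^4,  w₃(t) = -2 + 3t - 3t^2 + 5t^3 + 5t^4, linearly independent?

linearly independent

Write each element as a coordinate vector in ℝ⁵ using {1, t, …, t^4}.
Row-reduce the matrix whose columns are w₁, w₂, w₃.
The reduction yields 3 nonzero rows, so the rank is 3.
Since rank = 3 (the number of vectors), the set is linearly independent.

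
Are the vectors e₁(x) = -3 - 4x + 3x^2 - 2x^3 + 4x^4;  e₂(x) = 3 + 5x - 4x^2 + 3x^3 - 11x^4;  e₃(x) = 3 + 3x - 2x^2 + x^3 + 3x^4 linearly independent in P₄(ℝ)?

Write each element as a coordinate vector in ℝ⁵ using {1, x, …, x^4}.
Place the vectors as rows of a 3×5 matrix and reduce to echelon form.
The reduction yields 2 nonzero rows, so the rank is 2.
Since rank 2 < 3, the set is linearly dependent.

linearly dependent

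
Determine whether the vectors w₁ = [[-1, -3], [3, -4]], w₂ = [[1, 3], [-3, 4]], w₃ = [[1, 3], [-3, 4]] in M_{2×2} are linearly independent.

Write each element as a coordinate vector in ℝ⁴ using {E₁₁, E₁₂, E₂₁, E₂₂}.
Place the vectors as rows of a 3×4 matrix and reduce to echelon form.
The reduction yields 1 nonzero row, so the rank is 1.
Since rank 1 < 3, the set is linearly dependent.

linearly dependent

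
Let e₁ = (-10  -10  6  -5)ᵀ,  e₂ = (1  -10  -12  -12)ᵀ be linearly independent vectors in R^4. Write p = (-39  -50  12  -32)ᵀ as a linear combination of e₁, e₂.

p = 4e₁ + e₂

Since e₁, e₂ are independent, the coefficients expressing p are uniquely determined by a linear system.
Back-substitution yields (a₁, a₂) = (4, 1).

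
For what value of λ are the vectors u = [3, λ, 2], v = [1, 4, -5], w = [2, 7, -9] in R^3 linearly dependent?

The set is linearly dependent precisely when det[u; v; w] = 0.
Expanding, det = -λ - 5.
Solving -λ - 5 = 0 yields λ = -5.

λ = -5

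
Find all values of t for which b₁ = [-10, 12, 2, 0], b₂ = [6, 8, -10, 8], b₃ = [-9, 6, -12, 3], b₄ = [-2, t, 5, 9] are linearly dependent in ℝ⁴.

t = 34

The vectors are dependent exactly when the determinant of the matrix with rows b₁, b₂, b₃, b₄ vanishes.
Expanding, det = 28560 - 840*t.
Setting this to zero gives t = 34.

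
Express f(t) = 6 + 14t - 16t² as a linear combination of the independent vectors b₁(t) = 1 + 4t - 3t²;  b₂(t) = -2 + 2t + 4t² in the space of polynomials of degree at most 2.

Work in coordinates with respect to the standard basis {1, t, t²}.
Solve the system with b₁, b₂ as columns and f as the right-hand side.
The system has the unique solution (α₁, α₂) = (4, -1).

f = 4b₁ - b₂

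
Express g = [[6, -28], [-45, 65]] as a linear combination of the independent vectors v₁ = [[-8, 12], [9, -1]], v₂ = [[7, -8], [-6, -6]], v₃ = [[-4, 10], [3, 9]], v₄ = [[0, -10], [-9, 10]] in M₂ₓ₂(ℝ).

g = -v₁ + 2v₂ + 4v₃ + 4v₄

Work in coordinates with respect to the standard basis {E₁₁, E₁₂, E₂₁, E₂₂}.
Write g = c₁v₁ + … + c₄v₄ and equate components.
Back-substitution yields (c₁, …, c₄) = (-1, 2, 4, 4).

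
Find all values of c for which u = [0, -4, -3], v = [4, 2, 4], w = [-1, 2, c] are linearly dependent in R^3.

Place the vectors as rows of a 3×3 matrix; dependence ⇔ determinant zero.
The determinant works out to 16*c - 14.
This vanishes exactly when c = 7/8.

c = 7/8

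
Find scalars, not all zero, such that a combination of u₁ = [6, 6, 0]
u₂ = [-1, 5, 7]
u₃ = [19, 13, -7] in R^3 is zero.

Write the vectors as columns of a matrix and find a nonzero vector in its null space.
One solution (up to scaling) is (3, -1, -1).

3u₁ - u₂ - u₃ = 0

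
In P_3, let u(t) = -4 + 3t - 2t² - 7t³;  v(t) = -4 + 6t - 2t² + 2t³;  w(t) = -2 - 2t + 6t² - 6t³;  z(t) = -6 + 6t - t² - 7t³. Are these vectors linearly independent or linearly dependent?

linearly independent

Take coordinates with respect to the standard basis {1, t, …, t³}.
Place the vectors as rows of a 4×4 matrix and reduce to echelon form.
The reduction yields 4 nonzero rows, so the rank is 4.
Since rank = 4 (the number of vectors), the set is linearly independent.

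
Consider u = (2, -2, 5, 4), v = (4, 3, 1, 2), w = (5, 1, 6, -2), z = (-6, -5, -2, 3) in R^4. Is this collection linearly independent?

Row-reduce the matrix whose columns are u, v, w, z.
The reduction yields 4 nonzero rows, so the rank is 4.
Since rank = 4 (the number of vectors), the set is linearly independent.

linearly independent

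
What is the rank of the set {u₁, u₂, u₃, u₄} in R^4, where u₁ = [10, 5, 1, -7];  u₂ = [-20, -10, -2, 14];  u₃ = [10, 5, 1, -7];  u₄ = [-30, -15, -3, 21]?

Put the 4×4 matrix [u₁|u₂|u₃|u₄] into echelon form.
There is 1 pivot column, so rank = 1.

rank 1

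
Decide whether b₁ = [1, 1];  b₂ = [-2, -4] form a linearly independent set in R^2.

linearly independent

Form the 2×2 matrix with these as columns; its determinant is -2.
A nonzero determinant means the columns are linearly independent.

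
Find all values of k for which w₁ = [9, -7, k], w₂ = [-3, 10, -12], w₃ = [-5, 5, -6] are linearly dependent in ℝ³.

The set is linearly dependent precisely when det[w₁; w₂; w₃] = 0.
Expanding, det = 35*k - 294.
This vanishes exactly when k = 42/5.

k = 42/5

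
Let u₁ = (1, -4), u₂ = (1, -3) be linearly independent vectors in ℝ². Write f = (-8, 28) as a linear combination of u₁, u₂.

Since u₁, u₂ are independent, the coefficients expressing f are uniquely determined by a linear system.
Back-substitution yields (c₁, c₂) = (-4, -4).

f = -4u₁ - 4u₂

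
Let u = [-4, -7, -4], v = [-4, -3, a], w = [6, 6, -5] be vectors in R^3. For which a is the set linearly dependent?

Dependence holds iff the 3×3 matrix [u v w] is singular.
Expanding, det = 104 - 18*a.
Setting this to zero gives a = 52/9.

a = 52/9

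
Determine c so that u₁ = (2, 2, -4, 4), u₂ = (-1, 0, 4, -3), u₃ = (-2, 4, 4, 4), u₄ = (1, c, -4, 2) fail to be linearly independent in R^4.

c = -3/4

Place the vectors as rows of a 4×4 matrix; dependence ⇔ determinant zero.
The determinant works out to 32*c + 24.
This vanishes exactly when c = -3/4.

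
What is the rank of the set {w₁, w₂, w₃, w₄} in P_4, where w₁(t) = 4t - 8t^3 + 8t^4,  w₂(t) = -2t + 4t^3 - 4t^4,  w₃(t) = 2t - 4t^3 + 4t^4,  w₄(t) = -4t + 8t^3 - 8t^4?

Pass to coordinate vectors with respect to the basis {1, t, …, t^4}.
Form the matrix with w₁, w₂, w₃, w₄ as columns and reduce.
There is 1 pivot column, so rank = 1.

rank 1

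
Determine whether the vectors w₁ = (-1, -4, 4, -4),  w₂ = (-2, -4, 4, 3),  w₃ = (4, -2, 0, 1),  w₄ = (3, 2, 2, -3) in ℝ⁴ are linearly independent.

linearly independent

Row-reduce the matrix whose columns are w₁, w₂, w₃, w₄.
The reduction yields 4 nonzero rows, so the rank is 4.
Since rank = 4 (the number of vectors), the set is linearly independent.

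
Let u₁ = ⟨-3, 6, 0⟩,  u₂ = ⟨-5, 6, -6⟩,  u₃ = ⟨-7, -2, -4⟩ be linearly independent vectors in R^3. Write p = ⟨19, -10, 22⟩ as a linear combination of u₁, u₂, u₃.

p = u₁ - 3u₂ - u₃

Set up the augmented matrix [u₁ | u₂ | u₃ | p] and row-reduce.
Back-substitution yields (c₁, c₂, c₃) = (1, -3, -1).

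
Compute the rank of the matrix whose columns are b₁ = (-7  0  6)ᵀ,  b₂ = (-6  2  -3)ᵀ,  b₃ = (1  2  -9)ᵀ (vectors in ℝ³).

Row-reduce the 3×3 matrix with these as rows.
Reduction leaves 2 leading entries, giving rank 2.

rank 2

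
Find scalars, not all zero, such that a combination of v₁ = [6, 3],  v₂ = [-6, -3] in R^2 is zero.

Row-reduce the matrix with v₁, v₂ as columns; the null space gives the coefficients.
A generator of the null space is (1, 1).

v₁ + v₂ = 0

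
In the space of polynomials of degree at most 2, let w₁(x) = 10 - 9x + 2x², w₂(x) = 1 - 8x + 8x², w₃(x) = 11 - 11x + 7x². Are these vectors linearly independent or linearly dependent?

linearly independent

Write each element as a coordinate vector in ℝ³ using {1, x, x²}.
The matrix [w₁|w₂|w₃] has determinant -255.
A nonzero determinant means the columns are linearly independent.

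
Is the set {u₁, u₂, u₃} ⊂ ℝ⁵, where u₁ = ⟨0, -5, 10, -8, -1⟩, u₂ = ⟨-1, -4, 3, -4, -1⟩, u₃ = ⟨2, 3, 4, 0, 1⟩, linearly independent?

Place the vectors as rows of a 3×5 matrix and reduce to echelon form.
The reduction yields 2 nonzero rows, so the rank is 2.
Since rank 2 < 3, the set is linearly dependent.
Indeed u₁ - 2u₂ - u₃ = 0.

linearly dependent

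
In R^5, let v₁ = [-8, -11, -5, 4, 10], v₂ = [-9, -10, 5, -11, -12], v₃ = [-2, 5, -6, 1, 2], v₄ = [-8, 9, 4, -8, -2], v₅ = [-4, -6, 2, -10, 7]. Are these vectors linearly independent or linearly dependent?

Row-reduce the matrix whose columns are v₁, v₂, v₃, v₄, v₅.
The reduction yields 5 nonzero rows, so the rank is 5.
Since rank = 5 (the number of vectors), the set is linearly independent.

linearly independent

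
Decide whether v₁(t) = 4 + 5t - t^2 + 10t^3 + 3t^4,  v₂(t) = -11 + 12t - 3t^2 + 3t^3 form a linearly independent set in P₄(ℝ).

linearly independent

Take coordinates with respect to the standard basis {1, t, …, t^4}.
Row-reduce the matrix whose columns are v₁, v₂.
The reduction yields 2 nonzero rows, so the rank is 2.
Since rank = 2 (the number of vectors), the set is linearly independent.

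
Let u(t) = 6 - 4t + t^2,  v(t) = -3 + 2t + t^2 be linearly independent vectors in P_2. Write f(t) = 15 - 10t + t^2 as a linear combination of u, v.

Work in coordinates with respect to the standard basis {1, t, t^2}.
Set up the augmented matrix [u | v | f] and row-reduce.
Row-reducing the augmented matrix gives the unique coefficients (α₁, α₂) = (2, -1).

f = 2u - v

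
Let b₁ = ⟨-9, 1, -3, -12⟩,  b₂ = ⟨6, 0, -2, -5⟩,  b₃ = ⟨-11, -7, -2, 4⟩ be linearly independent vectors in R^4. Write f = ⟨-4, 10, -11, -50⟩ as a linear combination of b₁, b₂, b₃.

f = 3b₁ + 2b₂ - b₃

Solve the system with b₁, b₂, b₃ as columns and f as the right-hand side.
The system has the unique solution (α₁, α₂, α₃) = (3, 2, -1).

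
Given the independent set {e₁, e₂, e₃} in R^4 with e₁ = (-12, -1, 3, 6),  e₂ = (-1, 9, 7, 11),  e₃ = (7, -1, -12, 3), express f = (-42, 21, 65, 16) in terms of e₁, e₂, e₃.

f = e₁ + 2e₂ - 4e₃

Since e₁, e₂, e₃ are independent, the coefficients expressing f are uniquely determined by a linear system.
Back-substitution yields (c₁, c₂, c₃) = (1, 2, -4).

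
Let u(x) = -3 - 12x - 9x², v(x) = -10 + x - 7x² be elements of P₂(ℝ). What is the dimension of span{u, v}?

dim = 2

Pass to coordinate vectors with respect to the basis {1, x, x²}.
Form the matrix with u, v as columns and reduce.
Reduction leaves 2 leading entries, giving rank 2.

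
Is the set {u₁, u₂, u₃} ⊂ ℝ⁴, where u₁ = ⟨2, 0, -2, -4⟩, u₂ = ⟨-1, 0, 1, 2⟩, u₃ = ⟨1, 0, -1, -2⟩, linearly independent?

Place the vectors as rows of a 3×4 matrix and reduce to echelon form.
The reduction yields 1 nonzero row, so the rank is 1.
Since rank 1 < 3, the set is linearly dependent.

linearly dependent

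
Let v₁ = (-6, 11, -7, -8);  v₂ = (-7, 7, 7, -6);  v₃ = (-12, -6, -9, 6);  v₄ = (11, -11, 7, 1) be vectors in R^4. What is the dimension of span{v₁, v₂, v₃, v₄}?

4

Form the matrix with v₁, v₂, v₃, v₄ as columns and reduce.
Reduction leaves 4 leading entries, giving rank 4.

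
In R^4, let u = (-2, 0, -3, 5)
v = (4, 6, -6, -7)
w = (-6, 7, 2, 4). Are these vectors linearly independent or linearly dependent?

Place the vectors as rows of a 3×4 matrix and reduce to echelon form.
The reduction yields 3 nonzero rows, so the rank is 3.
Since rank = 3 (the number of vectors), the set is linearly independent.

linearly independent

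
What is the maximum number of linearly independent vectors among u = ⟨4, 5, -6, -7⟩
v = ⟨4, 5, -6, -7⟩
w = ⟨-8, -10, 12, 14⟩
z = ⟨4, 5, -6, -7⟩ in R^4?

Apply Gaussian elimination to the matrix whose rows are u, v, w, z.
Exactly 1 pivot survives; hence the rank is 1.

1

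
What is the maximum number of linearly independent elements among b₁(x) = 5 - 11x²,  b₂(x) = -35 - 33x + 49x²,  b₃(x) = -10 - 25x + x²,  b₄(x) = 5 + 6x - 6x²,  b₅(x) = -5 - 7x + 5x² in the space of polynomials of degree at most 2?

Pass to coordinate vectors with respect to the basis {1, x, x²}.
Put the 3×5 matrix [b₁|b₂|b₃|b₄|b₅] into echelon form.
There are 3 pivot columns, so rank = 3.
(With 5 elements in a 3-dimensional space the rank is at most 3.)

3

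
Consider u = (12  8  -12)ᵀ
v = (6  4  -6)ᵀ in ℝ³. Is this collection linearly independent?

linearly dependent

Place the vectors as rows of a 2×3 matrix and reduce to echelon form.
The reduction yields 1 nonzero row, so the rank is 1.
Since rank 1 < 2, the set is linearly dependent.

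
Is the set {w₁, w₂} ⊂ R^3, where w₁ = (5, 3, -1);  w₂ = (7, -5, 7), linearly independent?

linearly independent

Row-reduce the matrix whose columns are w₁, w₂.
The reduction yields 2 nonzero rows, so the rank is 2.
Since rank = 2 (the number of vectors), the set is linearly independent.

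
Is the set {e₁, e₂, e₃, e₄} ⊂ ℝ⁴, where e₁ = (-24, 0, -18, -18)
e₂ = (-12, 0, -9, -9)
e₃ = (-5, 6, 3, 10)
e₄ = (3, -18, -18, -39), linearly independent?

linearly dependent

Place the vectors as rows of a 4×4 matrix and reduce to echelon form.
The reduction yields 2 nonzero rows, so the rank is 2.
Since rank 2 < 4, the set is linearly dependent.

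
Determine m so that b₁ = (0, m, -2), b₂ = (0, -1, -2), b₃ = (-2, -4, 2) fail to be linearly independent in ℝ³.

m = -1

The set is linearly dependent precisely when det[b₁; b₂; b₃] = 0.
Expanding, det = 4*m + 4.
Solving 4*m + 4 = 0 yields m = -1.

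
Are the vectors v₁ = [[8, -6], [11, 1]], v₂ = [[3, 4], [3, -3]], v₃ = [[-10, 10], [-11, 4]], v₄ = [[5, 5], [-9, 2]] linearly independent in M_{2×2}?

Write each element as a coordinate vector in ℝ⁴ using {E₁₁, E₁₂, E₂₁, E₂₂}.
Row-reduce the matrix whose columns are v₁, v₂, v₃, v₄.
The reduction yields 4 nonzero rows, so the rank is 4.
Since rank = 4 (the number of vectors), the set is linearly independent.

linearly independent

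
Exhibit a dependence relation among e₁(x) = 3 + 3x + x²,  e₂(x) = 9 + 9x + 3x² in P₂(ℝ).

3e₁ - e₂ = 0

Pass to coordinate vectors relative to the basis {1, x, x²}.
Solve the homogeneous system with e₁, e₂ as columns by row-reducing the coefficient matrix.
One solution (up to scaling) is (3, -1).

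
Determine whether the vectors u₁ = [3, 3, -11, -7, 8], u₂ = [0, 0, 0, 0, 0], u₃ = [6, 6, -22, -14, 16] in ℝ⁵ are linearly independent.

linearly dependent

One of the vectors is the zero vector, so the set is linearly dependent.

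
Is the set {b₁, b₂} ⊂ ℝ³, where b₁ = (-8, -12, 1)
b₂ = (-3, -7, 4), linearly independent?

Place the vectors as rows of a 2×3 matrix and reduce to echelon form.
The reduction yields 2 nonzero rows, so the rank is 2.
Since rank = 2 (the number of vectors), the set is linearly independent.

linearly independent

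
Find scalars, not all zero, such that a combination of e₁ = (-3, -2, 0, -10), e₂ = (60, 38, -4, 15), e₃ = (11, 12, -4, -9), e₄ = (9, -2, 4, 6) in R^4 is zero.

Write the vectors as columns of a matrix and find a nonzero vector in its null space.
One solution (up to scaling) is (3, 1, -3, -2).

3e₁ + e₂ - 3e₃ - 2e₄ = 0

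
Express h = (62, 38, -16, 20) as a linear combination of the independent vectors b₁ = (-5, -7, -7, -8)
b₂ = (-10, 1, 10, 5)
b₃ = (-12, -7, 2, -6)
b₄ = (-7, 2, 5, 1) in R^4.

Set up the augmented matrix [b₁ | b₂ | b₃ | b₄ | h] and row-reduce.
Row-reducing the augmented matrix gives the unique coefficients (a₁, …, a₄) = (-1, -3, -4, 3).

h = -b₁ - 3b₂ - 4b₃ + 3b₄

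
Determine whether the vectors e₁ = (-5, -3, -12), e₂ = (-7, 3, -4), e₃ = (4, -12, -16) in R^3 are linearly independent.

linearly dependent

Place the vectors as rows of a 3×3 matrix and reduce to echelon form.
The reduction yields 2 nonzero rows, so the rank is 2.
Since rank 2 < 3, the set is linearly dependent.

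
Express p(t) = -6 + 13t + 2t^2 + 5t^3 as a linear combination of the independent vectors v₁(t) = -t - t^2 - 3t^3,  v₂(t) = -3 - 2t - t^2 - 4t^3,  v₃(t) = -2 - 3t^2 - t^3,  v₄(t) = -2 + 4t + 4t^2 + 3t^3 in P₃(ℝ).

p = 3v₁ - 2v₂ + 3v₃ + 3v₄

Identify each element with its coordinate vector in ℝ⁴ via {1, t, …, t^3}.
Set up the augmented matrix [v₁ | v₂ | v₃ | v₄ | p] and row-reduce.
The system has the unique solution (α₁, …, α₄) = (3, -2, 3, 3).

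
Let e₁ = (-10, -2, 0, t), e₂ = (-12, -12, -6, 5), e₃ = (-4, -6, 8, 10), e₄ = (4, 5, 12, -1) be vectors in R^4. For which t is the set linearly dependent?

t = -44/3

The set is linearly dependent precisely when det[e₁; e₂; e₃; e₄] = 0.
Cofactor expansion gives det = -360*t - 5280.
Solving -360*t - 5280 = 0 yields t = -44/3.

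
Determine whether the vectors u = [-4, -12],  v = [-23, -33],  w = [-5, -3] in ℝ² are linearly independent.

There are 3 vectors in a 2-dimensional space, so they cannot be linearly independent.

linearly dependent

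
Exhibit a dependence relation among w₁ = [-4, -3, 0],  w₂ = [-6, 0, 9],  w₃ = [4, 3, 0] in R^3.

w₁ + w₃ = 0

Solve the homogeneous system with w₁, w₂, w₃ as columns by row-reducing the coefficient matrix.
A generator of the null space is (1, 0, 1).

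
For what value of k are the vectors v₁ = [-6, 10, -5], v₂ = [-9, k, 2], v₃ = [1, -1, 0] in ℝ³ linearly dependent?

Place the vectors as rows of a 3×3 matrix; dependence ⇔ determinant zero.
Cofactor expansion gives det = 5*k - 37.
This vanishes exactly when k = 37/5.

k = 37/5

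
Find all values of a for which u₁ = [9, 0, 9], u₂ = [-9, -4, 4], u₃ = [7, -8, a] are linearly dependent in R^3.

a = 33

Place the vectors as rows of a 3×3 matrix; dependence ⇔ determinant zero.
The determinant works out to 1188 - 36*a.
Solving 1188 - 36*a = 0 yields a = 33.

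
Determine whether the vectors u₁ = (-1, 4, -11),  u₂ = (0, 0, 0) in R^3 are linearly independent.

linearly dependent

One of the vectors is the zero vector, so the set is linearly dependent.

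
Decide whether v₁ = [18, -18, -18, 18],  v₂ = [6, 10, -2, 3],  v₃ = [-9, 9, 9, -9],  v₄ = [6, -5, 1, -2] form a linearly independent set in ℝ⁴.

One vector is a scalar multiple of another, so the set is dependent.

linearly dependent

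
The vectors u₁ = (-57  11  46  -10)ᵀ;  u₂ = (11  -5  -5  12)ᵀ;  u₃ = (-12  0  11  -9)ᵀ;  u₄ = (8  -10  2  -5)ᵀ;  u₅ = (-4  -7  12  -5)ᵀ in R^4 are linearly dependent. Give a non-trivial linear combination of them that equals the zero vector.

Write the vectors as columns of a matrix and find a nonzero vector in its null space.
A generator of the null space is (1, -1, -3, 3, -2).

u₁ - u₂ - 3u₃ + 3u₄ - 2u₅ = 0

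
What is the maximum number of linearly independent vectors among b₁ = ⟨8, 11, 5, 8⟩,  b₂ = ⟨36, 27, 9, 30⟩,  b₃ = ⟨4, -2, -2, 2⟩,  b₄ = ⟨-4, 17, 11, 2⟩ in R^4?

2

Row-reduce the 4×4 matrix with these as rows.
Reduction leaves 2 leading entries, giving rank 2.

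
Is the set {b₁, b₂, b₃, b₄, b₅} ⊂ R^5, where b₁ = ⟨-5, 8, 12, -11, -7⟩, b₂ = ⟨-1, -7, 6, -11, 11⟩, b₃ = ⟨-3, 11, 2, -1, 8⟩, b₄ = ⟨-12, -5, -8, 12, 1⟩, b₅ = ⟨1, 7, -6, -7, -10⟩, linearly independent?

Place the vectors as rows of a 5×5 matrix and reduce to echelon form.
The reduction yields 5 nonzero rows, so the rank is 5.
Since rank = 5 (the number of vectors), the set is linearly independent.

linearly independent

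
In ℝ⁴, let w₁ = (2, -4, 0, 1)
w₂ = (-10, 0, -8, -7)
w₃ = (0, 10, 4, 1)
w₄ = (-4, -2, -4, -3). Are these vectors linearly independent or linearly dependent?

linearly dependent

The matrix [w₁|w₂|w₃|w₄] has determinant 0.
A zero determinant means the columns are linearly dependent.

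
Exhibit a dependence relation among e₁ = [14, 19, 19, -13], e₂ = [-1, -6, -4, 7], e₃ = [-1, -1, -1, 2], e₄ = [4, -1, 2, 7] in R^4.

Solve the homogeneous system with e₁, e₂, e₃, e₄ as columns by row-reducing the coefficient matrix.
One solution (up to scaling) is (1, 3, 3, -2).

e₁ + 3e₂ + 3e₃ - 2e₄ = 0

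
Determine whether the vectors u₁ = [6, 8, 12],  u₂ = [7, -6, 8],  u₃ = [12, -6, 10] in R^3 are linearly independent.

Row-reduce the matrix whose columns are u₁, u₂, u₃.
The reduction yields 3 nonzero rows, so the rank is 3.
Since rank = 3 (the number of vectors), the set is linearly independent.

linearly independent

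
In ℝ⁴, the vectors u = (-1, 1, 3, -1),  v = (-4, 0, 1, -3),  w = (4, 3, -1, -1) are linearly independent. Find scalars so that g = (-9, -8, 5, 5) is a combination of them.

g = u - v - 3w

Write g = c₁u + … + c₃w and equate components.
The system has the unique solution (c₁, c₂, c₃) = (1, -1, -3).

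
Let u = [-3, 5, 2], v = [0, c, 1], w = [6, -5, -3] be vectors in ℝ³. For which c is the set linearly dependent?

c = 5

Place the vectors as rows of a 3×3 matrix; dependence ⇔ determinant zero.
The determinant works out to 15 - 3*c.
This vanishes exactly when c = 5.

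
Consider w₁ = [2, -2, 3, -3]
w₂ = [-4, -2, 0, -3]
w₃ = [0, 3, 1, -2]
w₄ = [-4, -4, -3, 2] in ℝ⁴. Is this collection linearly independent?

Row-reduce the matrix whose columns are w₁, w₂, w₃, w₄.
The reduction yields 4 nonzero rows, so the rank is 4.
Since rank = 4 (the number of vectors), the set is linearly independent.

linearly independent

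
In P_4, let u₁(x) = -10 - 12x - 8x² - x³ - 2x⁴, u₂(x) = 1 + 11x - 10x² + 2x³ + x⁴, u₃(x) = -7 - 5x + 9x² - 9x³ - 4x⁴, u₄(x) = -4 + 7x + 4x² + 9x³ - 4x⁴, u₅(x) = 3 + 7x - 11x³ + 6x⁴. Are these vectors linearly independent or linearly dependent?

linearly independent

Write each element as a coordinate vector in ℝ⁵ using {1, x, …, x⁴}.
Row-reduce the matrix whose columns are u₁, u₂, u₃, u₄, u₅.
The reduction yields 5 nonzero rows, so the rank is 5.
Since rank = 5 (the number of vectors), the set is linearly independent.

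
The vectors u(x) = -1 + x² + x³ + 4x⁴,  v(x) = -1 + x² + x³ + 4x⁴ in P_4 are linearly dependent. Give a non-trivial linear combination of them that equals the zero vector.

Take coordinates with respect to {1, x, …, x⁴}.
Row-reduce the matrix with u, v as columns; the null space gives the coefficients.
The free variable yields coefficients (1, -1) (any nonzero multiple also works).

u - v = 0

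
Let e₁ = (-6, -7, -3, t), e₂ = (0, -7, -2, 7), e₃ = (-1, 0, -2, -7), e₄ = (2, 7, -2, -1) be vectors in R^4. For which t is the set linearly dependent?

t = -24

Place the vectors as rows of a 4×4 matrix; dependence ⇔ determinant zero.
The determinant works out to -56*t - 1344.
Setting this to zero gives t = -24.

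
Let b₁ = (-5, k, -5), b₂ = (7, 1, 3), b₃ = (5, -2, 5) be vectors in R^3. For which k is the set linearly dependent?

k = 2

Place the vectors as rows of a 3×3 matrix; dependence ⇔ determinant zero.
Expanding, det = 40 - 20*k.
Setting this to zero gives k = 2.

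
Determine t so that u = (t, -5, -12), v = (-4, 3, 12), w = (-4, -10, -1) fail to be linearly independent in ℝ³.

The vectors are dependent exactly when the determinant of the matrix with rows u, v, w vanishes.
Expanding, det = 117*t - 364.
Solving 117*t - 364 = 0 yields t = 28/9.

t = 28/9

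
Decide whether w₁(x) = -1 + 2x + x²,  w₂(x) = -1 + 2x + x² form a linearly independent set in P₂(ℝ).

linearly dependent

Take coordinates with respect to the standard basis {1, x, x²}.
Two of the vectors are equal, giving an immediate dependence.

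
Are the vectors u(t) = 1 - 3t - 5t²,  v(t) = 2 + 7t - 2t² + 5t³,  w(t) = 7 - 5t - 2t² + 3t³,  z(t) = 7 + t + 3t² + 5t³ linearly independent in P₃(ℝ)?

linearly independent

Take coordinates with respect to the standard basis {1, t, …, t³}.
Place the vectors as rows of a 4×4 matrix and reduce to echelon form.
The reduction yields 4 nonzero rows, so the rank is 4.
Since rank = 4 (the number of vectors), the set is linearly independent.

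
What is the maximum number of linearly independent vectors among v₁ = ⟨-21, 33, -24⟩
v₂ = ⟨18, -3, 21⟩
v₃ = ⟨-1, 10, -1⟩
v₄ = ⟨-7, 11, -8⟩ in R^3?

Row-reduce the 4×3 matrix with these as rows.
There are 2 pivot columns, so rank = 2.
(With 4 elements in a 3-dimensional space the rank is at most 3.)

2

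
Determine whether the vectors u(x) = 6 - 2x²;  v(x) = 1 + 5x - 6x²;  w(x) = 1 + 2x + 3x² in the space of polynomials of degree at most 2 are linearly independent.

Take coordinates with respect to the standard basis {1, x, x²}.
Place the vectors as rows of a 3×3 matrix and reduce to echelon form.
The reduction yields 3 nonzero rows, so the rank is 3.
Since rank = 3 (the number of vectors), the set is linearly independent.

linearly independent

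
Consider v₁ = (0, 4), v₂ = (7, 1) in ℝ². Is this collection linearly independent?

linearly independent

Place the vectors as rows of a 2×2 matrix and reduce to echelon form.
The reduction yields 2 nonzero rows, so the rank is 2.
Since rank = 2 (the number of vectors), the set is linearly independent.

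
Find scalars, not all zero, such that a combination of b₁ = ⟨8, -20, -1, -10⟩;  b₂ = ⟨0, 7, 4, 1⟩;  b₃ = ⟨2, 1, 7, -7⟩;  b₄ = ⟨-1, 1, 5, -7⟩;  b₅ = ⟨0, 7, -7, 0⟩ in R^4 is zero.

Set up α₁b₁ + … + α₅b₅ = 0 and solve the homogeneous system.
A generator of the null space is (1, 3, -3, 2, 0).

b₁ + 3b₂ - 3b₃ + 2b₄ = 0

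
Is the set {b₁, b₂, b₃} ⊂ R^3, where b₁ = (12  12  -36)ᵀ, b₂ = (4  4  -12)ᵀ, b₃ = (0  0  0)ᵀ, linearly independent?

One of the vectors is the zero vector, so the set is linearly dependent.

linearly dependent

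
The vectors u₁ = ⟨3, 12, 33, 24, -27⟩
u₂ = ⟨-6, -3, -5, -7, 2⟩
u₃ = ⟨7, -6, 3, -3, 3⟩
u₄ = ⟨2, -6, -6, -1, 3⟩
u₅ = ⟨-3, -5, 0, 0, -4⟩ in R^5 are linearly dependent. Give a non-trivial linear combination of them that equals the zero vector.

Set up α₁u₁ + … + α₅u₅ = 0 and solve the homogeneous system.
One solution (up to scaling) is (1, 3, 0, 3, -3).

u₁ + 3u₂ + 3u₄ - 3u₅ = 0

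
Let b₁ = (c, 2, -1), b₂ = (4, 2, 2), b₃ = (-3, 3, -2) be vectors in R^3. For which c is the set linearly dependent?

c = -7/5

Place the vectors as rows of a 3×3 matrix; dependence ⇔ determinant zero.
Expanding, det = -10*c - 14.
Setting this to zero gives c = -7/5.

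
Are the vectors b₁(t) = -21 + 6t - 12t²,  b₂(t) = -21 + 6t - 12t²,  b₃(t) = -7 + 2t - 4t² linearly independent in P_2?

Take coordinates with respect to the standard basis {1, t, t²}.
The matrix [b₁|b₂|b₃] has determinant 0.
A zero determinant means the columns are linearly dependent.

linearly dependent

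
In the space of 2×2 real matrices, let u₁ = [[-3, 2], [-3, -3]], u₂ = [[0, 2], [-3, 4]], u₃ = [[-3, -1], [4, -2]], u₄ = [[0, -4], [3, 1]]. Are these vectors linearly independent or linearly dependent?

Write each element as a coordinate vector in ℝ⁴ using {E₁₁, E₁₂, E₂₁, E₂₂}.
Form the 4×4 matrix with these as columns; its determinant is -261.
A nonzero determinant means the columns are linearly independent.

linearly independent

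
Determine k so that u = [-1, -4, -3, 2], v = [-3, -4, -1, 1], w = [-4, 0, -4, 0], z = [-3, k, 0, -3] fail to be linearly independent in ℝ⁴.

k = 6

Place the vectors as rows of a 4×4 matrix; dependence ⇔ determinant zero.
The determinant works out to 24*k - 144.
Solving 24*k - 144 = 0 yields k = 6.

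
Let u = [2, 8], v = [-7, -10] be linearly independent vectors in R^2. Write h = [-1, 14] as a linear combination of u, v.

h = 3u + v

Since u, v are independent, the coefficients expressing h are uniquely determined by a linear system.
Row-reducing the augmented matrix gives the unique coefficients (c₁, c₂) = (3, 1).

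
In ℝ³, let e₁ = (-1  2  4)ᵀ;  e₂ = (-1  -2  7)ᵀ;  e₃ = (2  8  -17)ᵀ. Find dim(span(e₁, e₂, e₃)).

Put the 3×3 matrix [e₁|e₂|e₃] into echelon form.
Reduction leaves 2 leading entries, giving rank 2.

dim = 2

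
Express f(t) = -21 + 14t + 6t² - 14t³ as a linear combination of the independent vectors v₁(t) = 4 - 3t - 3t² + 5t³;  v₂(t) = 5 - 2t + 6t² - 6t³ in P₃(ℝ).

f = -4v₁ - v₂

Identify each element with its coordinate vector in ℝ⁴ via {1, t, …, t³}.
Write f = α₁v₁ + α₂v₂ and equate components.
The system has the unique solution (α₁, α₂) = (-4, -1).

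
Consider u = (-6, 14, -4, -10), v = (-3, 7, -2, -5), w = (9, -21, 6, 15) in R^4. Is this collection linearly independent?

linearly dependent

Place the vectors as rows of a 3×4 matrix and reduce to echelon form.
The reduction yields 1 nonzero row, so the rank is 1.
Since rank 1 < 3, the set is linearly dependent.
Indeed u - 2v = 0.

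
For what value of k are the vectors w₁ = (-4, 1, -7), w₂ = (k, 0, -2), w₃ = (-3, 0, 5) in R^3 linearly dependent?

Place the vectors as rows of a 3×3 matrix; dependence ⇔ determinant zero.
Expanding, det = 6 - 5*k.
Solving 6 - 5*k = 0 yields k = 6/5.

k = 6/5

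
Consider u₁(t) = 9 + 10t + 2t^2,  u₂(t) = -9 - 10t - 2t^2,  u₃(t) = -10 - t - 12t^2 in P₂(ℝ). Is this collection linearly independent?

Take coordinates with respect to the standard basis {1, t, t^2}.
Form the 3×3 matrix with these as columns; its determinant is 0.
A zero determinant means the columns are linearly dependent.

linearly dependent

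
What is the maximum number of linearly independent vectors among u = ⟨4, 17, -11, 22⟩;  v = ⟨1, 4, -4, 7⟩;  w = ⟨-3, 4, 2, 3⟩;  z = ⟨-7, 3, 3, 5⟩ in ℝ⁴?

Form the matrix with u, v, w, z as columns and reduce.
There are 3 pivot columns, so rank = 3.

3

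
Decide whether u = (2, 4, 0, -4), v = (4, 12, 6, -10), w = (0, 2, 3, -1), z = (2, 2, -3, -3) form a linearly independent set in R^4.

Form the 4×4 matrix with these as columns; its determinant is 0.
A zero determinant means the columns are linearly dependent.

linearly dependent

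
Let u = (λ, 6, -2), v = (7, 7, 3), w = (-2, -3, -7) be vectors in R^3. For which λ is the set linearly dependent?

λ = 34/5

Dependence holds iff the 3×3 matrix [u v w] is singular.
The determinant works out to 272 - 40*λ.
Solving 272 - 40*λ = 0 yields λ = 34/5.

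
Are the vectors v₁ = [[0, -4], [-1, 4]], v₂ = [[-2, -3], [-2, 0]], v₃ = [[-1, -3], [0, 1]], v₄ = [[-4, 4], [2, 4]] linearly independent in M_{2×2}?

linearly independent

Write each element as a coordinate vector in ℝ⁴ using {E₁₁, E₁₂, E₂₁, E₂₂}.
Place the vectors as rows of a 4×4 matrix and reduce to echelon form.
The reduction yields 4 nonzero rows, so the rank is 4.
Since rank = 4 (the number of vectors), the set is linearly independent.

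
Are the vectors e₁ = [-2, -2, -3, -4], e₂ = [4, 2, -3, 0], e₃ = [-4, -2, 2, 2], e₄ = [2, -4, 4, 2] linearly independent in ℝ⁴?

linearly independent

Place the vectors as rows of a 4×4 matrix and reduce to echelon form.
The reduction yields 4 nonzero rows, so the rank is 4.
Since rank = 4 (the number of vectors), the set is linearly independent.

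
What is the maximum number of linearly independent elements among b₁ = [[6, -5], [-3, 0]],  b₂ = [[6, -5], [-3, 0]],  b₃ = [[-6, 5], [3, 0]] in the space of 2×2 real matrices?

1

Represent each element by its coordinate vector in ℝ⁴.
Row-reduce the 3×4 matrix with these as rows.
The echelon form has 1 nonzero row, so the rank is 1.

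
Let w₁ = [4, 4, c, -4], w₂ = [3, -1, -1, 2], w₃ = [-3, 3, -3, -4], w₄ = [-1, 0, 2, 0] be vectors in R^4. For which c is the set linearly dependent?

c = -16

The set is linearly dependent precisely when det[w₁; w₂; w₃; w₄] = 0.
Cofactor expansion gives det = 2*c + 32.
Setting this to zero gives c = -16.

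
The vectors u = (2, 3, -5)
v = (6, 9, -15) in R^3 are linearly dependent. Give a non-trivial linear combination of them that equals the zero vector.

Row-reduce the matrix with u, v as columns; the null space gives the coefficients.
One solution (up to scaling) is (3, -1).

3u - v = 0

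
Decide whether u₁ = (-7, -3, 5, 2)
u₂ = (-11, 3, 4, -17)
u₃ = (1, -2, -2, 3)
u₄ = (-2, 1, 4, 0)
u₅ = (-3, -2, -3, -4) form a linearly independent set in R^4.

There are 5 vectors in a 4-dimensional space, so they cannot be linearly independent.

linearly dependent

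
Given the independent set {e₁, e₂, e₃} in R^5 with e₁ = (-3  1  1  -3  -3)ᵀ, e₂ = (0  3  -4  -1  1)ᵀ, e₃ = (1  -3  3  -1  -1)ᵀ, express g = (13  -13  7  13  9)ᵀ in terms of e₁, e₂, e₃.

g = -4e₁ - 2e₂ + e₃

Set up the augmented matrix [e₁ | e₂ | e₃ | g] and row-reduce.
The system has the unique solution (α₁, α₂, α₃) = (-4, -2, 1).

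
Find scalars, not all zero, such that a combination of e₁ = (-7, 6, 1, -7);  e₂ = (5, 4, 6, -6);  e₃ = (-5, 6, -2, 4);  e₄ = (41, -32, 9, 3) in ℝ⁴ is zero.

Solve the homogeneous system with e₁, e₂, e₃, e₄ as columns by row-reducing the coefficient matrix.
The free variable yields coefficients (3, -1, 3, 1) (any nonzero multiple also works).

3e₁ - e₂ + 3e₃ + e₄ = 0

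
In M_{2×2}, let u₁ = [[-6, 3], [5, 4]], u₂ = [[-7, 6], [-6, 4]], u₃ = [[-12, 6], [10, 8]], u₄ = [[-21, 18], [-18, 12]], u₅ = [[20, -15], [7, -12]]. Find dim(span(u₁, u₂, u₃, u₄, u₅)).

Pass to coordinate vectors with respect to the basis {E₁₁, E₁₂, E₂₁, E₂₂}.
Apply Gaussian elimination to the matrix whose rows are u₁, u₂, u₃, u₄, u₅.
Reduction leaves 2 leading entries, giving rank 2.
(With 5 elements in a 4-dimensional space the rank is at most 4.)

2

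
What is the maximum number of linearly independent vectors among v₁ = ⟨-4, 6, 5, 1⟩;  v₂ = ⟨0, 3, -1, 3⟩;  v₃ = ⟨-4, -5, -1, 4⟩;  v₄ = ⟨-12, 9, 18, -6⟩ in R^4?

Row-reduce the 4×4 matrix with these as rows.
There are 3 pivot columns, so rank = 3.

3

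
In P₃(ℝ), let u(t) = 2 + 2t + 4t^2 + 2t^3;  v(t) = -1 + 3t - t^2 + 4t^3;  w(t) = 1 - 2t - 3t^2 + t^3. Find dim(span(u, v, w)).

3

Represent each element by its coordinate vector in ℝ⁴.
Row-reduce the 3×4 matrix with these as rows.
The echelon form has 3 nonzero rows, so the rank is 3.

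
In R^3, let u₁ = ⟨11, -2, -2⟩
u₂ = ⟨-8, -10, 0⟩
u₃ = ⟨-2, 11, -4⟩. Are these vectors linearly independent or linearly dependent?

Row-reduce the matrix whose columns are u₁, u₂, u₃.
The reduction yields 3 nonzero rows, so the rank is 3.
Since rank = 3 (the number of vectors), the set is linearly independent.

linearly independent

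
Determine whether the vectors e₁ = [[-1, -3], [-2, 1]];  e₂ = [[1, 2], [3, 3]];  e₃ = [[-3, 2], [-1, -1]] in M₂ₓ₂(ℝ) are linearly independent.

Write each element as a coordinate vector in ℝ⁴ using {E₁₁, E₁₂, E₂₁, E₂₂}.
Row-reduce the matrix whose columns are e₁, e₂, e₃.
The reduction yields 3 nonzero rows, so the rank is 3.
Since rank = 3 (the number of vectors), the set is linearly independent.

linearly independent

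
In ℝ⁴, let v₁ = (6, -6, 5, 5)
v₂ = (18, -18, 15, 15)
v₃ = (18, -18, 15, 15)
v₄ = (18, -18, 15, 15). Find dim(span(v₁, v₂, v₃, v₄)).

dim = 1

Row-reduce the 4×4 matrix with these as rows.
Reduction leaves 1 leading entry, giving rank 1.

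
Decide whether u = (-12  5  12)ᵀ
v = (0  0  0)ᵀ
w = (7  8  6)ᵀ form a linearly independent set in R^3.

One of the vectors is the zero vector, so the set is linearly dependent.

linearly dependent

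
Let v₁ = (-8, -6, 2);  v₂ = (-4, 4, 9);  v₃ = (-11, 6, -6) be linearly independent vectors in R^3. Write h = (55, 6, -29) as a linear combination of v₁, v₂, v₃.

Since v₁, v₂, v₃ are independent, the coefficients expressing h are uniquely determined by a linear system.
Row-reducing the augmented matrix gives the unique coefficients (c₁, c₂, c₃) = (-4, -3, -1).

h = -4v₁ - 3v₂ - v₃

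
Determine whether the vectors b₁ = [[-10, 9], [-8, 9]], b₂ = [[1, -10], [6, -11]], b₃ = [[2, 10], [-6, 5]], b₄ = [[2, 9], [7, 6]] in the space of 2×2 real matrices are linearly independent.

linearly independent

Take coordinates with respect to the standard basis {E₁₁, E₁₂, E₂₁, E₂₂}.
Place the vectors as rows of a 4×4 matrix and reduce to echelon form.
The reduction yields 4 nonzero rows, so the rank is 4.
Since rank = 4 (the number of vectors), the set is linearly independent.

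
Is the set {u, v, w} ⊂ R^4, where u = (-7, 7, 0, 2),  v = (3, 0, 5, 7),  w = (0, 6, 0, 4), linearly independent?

linearly independent

Row-reduce the matrix whose columns are u, v, w.
The reduction yields 3 nonzero rows, so the rank is 3.
Since rank = 3 (the number of vectors), the set is linearly independent.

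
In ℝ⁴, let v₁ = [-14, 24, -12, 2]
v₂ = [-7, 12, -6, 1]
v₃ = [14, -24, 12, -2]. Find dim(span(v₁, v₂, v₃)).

Apply Gaussian elimination to the matrix whose rows are v₁, v₂, v₃.
Reduction leaves 1 leading entry, giving rank 1.

dim = 1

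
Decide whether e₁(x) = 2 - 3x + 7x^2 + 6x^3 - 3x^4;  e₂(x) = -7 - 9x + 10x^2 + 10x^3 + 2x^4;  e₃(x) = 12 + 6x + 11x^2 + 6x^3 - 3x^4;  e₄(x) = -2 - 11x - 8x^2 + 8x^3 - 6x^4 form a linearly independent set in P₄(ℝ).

linearly independent

Write each element as a coordinate vector in ℝ⁵ using {1, x, …, x^4}.
Place the vectors as rows of a 4×5 matrix and reduce to echelon form.
The reduction yields 4 nonzero rows, so the rank is 4.
Since rank = 4 (the number of vectors), the set is linearly independent.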